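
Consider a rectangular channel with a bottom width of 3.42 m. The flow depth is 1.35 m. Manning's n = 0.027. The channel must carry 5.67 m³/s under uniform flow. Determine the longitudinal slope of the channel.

S = 0.0016

Flow area A = b·y = 3.42 × 1.35 = 4.617 m². Wetted perimeter P = b + 2y = 3.42 + 2×1.35 = 6.12 m.
Hydraulic radius R = A/P = 4.617/6.12 = 0.7544 m.
From Manning's equation, S = [nQ / (1 A R^(2/3))]² = [0.027 × 5.67 / (1 × 4.617 × 0.7544^(2/3))]² = 0.0016.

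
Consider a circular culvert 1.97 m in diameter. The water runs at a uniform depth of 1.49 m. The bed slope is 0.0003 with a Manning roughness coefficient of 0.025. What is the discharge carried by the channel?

Q = 1.21 m³/s

For a circular section of diameter D = 1.97 m at depth y = 1.49 m, the central angle is θ = 2 arccos(1 − 2y/D) = 4.218 rad. Then A = (D²/8)(θ − sin θ) = 2.473 m² and P = Dθ/2 = 4.155 m.
Hydraulic radius R = A/P = 2.473/4.155 = 0.5953 m.
Manning's equation: Q = (1/n) A R^(2/3) S^(1/2) = (1/0.025) × 2.473 × 0.5953^(2/3) × 0.0003^(1/2) = 1.21 m³/s.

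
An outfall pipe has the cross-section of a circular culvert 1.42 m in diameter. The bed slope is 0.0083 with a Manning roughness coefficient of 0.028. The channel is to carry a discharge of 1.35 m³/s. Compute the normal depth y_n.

Manning's equation rearranged: A R^(2/3) = nQ / (1·√S) = 0.028 × 1.35 / (√0.0083) = 0.4149.
Trying y = 0.816 m: A R^(2/3) = 0.4988 — too large.
Trying y = 0.636 m: A R^(2/3) = 0.328 — too small.
Trying y = 0.729 m: A R^(2/3) = 0.4151 — ≈ 0.4149.

y_n = 0.729 m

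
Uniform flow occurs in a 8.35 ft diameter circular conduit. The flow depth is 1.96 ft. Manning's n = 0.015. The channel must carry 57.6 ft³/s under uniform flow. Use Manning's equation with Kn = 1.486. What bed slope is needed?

For a circular section of diameter D = 8.35 ft at depth y = 1.96 ft, the central angle is θ = 2 arccos(1 − 2y/D) = 2.023 rad. Then A = (D²/8)(θ − sin θ) = 9.793 ft² and P = Dθ/2 = 8.447 ft.
Hydraulic radius R = A/P = 9.793/8.447 = 1.159 ft.
From Manning's equation, S = [nQ / (1.486 A R^(2/3))]² = [0.015 × 57.6 / (1.486 × 9.793 × 1.159^(2/3))]² = 0.00289.

S = 0.00289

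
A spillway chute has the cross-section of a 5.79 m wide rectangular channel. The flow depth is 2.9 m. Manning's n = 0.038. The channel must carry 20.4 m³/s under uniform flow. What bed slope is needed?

S = 0.0013

Flow area A = b·y = 5.79 × 2.9 = 16.79 m². Wetted perimeter P = b + 2y = 5.79 + 2×2.9 = 11.59 m.
Hydraulic radius R = A/P = 16.79/11.59 = 1.449 m.
From Manning's equation, S = [nQ / (1 A R^(2/3))]² = [0.038 × 20.4 / (1 × 16.79 × 1.449^(2/3))]² = 0.0013.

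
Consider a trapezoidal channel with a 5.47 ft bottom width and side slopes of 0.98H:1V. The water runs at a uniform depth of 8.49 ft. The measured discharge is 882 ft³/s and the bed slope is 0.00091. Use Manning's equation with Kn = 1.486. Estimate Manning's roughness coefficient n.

n = 0.015

With bottom width b = 5.47 ft and side slope z = 0.98: A = (b + zy)y = (5.47 + 0.98×8.49)×8.49 = 117.1 ft²; P = b + 2y√(1+z²) = 5.47 + 2×8.49×1.4 = 29.24 ft.
Hydraulic radius R = A/P = 117.1/29.24 = 4.003 ft.
Rearranging Manning's equation: n = (1.486/Q) A R^(2/3) S^(1/2) = (1.486/882) × 117.1 × 4.003^(2/3) × √0.00091 = 0.015.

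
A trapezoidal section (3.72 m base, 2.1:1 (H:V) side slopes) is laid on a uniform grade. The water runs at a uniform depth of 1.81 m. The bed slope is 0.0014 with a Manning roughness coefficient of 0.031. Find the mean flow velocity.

V = 1.3 m/s

With bottom width b = 3.72 m and side slope z = 2.1: A = (b + zy)y = (3.72 + 2.1×1.81)×1.81 = 13.61 m²; P = b + 2y√(1+z²) = 3.72 + 2×1.81×2.326 = 12.14 m.
Hydraulic radius R = A/P = 13.61/12.14 = 1.121 m.
From Manning's equation, V = (1/n) R^(2/3) S^(1/2) = (1/0.031) × 1.121^(2/3) × 0.0014^(1/2) = 1.3 m/s.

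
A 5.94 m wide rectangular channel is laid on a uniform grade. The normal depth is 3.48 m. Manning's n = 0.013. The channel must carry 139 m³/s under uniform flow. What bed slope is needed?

Flow area A = b·y = 5.94 × 3.48 = 20.67 m². Wetted perimeter P = b + 2y = 5.94 + 2×3.48 = 12.9 m.
Hydraulic radius R = A/P = 20.67/12.9 = 1.602 m.
From Manning's equation, S = [nQ / (1 A R^(2/3))]² = [0.013 × 139 / (1 × 20.67 × 1.602^(2/3))]² = 0.00408.

S = 0.00408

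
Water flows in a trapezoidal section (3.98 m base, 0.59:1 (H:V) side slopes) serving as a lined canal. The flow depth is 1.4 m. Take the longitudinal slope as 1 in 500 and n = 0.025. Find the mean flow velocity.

With bottom width b = 3.98 m and side slope z = 0.59: A = (b + zy)y = (3.98 + 0.59×1.4)×1.4 = 6.728 m²; P = b + 2y√(1+z²) = 3.98 + 2×1.4×1.161 = 7.231 m.
Hydraulic radius R = A/P = 6.728/7.231 = 0.9305 m.
From Manning's equation, V = (1/n) R^(2/3) S^(1/2) = (1/0.025) × 0.9305^(2/3) × 0.002^(1/2) = 1.7 m/s.

V = 1.7 m/s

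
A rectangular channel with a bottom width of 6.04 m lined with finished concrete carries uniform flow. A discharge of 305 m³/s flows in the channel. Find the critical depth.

For a rectangular channel, critical depth y_c = (q²/g)^(1/3) where q = Q/b = 305/6.04 = 50.5 m²/s.
So y_c = (50.5²/9.81)^(1/3) = 6.38 m.

y_c = 6.38 m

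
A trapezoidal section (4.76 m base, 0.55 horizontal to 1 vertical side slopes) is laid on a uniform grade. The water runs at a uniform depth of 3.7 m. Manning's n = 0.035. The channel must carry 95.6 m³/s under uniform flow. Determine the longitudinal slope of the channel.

With bottom width b = 4.76 m and side slope z = 0.55: A = (b + zy)y = (4.76 + 0.55×3.7)×3.7 = 25.14 m²; P = b + 2y√(1+z²) = 4.76 + 2×3.7×1.141 = 13.21 m.
Hydraulic radius R = A/P = 25.14/13.21 = 1.904 m.
From Manning's equation, S = [nQ / (1 A R^(2/3))]² = [0.035 × 95.6 / (1 × 25.14 × 1.904^(2/3))]² = 0.00751.

S = 0.00751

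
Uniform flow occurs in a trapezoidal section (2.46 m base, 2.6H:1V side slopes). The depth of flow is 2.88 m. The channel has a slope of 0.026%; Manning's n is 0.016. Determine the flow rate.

With bottom width b = 2.46 m and side slope z = 2.6: A = (b + zy)y = (2.46 + 2.6×2.88)×2.88 = 28.65 m²; P = b + 2y√(1+z²) = 2.46 + 2×2.88×2.786 = 18.51 m.
Hydraulic radius R = A/P = 28.65/18.51 = 1.548 m.
Manning's equation: Q = (1/n) A R^(2/3) S^(1/2) = (1/0.016) × 28.65 × 1.548^(2/3) × 0.00026^(1/2) = 38.6 m³/s.

Q = 38.6 m³/s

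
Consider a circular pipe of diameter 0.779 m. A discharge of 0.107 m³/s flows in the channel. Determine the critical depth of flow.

y_c = 0.193 m

At critical depth, Q² T / (g A³) = 1, i.e. A³/T = Q²/g = 0.107²/9.81 = 0.001167.
At y = 0.165 m: A³/T = 0.0006277 — too small.
At y = 0.223 m: A³/T = 0.002031 — too large.
At y = 0.193 m: A³/T = 0.001158 — matches.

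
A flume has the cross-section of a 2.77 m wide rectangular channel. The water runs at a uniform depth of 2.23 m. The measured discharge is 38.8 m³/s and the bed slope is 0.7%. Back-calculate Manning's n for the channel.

Flow area A = b·y = 2.77 × 2.23 = 6.177 m². Wetted perimeter P = b + 2y = 2.77 + 2×2.23 = 7.23 m.
Hydraulic radius R = A/P = 6.177/7.23 = 0.8544 m.
Rearranging Manning's equation: n = (1/Q) A R^(2/3) S^(1/2) = (1/38.8) × 6.177 × 0.8544^(2/3) × √0.007 = 0.012.

n = 0.012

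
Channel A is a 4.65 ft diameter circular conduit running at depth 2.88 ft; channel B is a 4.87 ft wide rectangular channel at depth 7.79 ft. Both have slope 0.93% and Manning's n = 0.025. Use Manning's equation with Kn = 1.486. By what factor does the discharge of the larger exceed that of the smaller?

Channel A: For a circular section of diameter D = 4.65 ft at depth y = 2.88 ft, the central angle is θ = 2 arccos(1 − 2y/D) = 3.624 rad. Then A = (D²/8)(θ − sin θ) = 11.05 ft² and P = Dθ/2 = 8.425 ft. Hydraulic radius R = A/P = 11.05/8.425 = 1.311 ft. Q_A = (1.486/0.025)·11.05·1.311^(2/3)·√0.0093 = 75.86 ft³/s.
Channel B: Flow area A = b·y = 4.87 × 7.79 = 37.94 ft². Wetted perimeter P = b + 2y = 4.87 + 2×7.79 = 20.45 ft. Hydraulic radius R = A/P = 37.94/20.45 = 1.855 ft. Q_B = (1.486/0.025)·37.94·1.855^(2/3)·√0.0093 = 328.3 ft³/s.
The larger discharge is 328.3 ft³/s and the smaller is 75.86 ft³/s; the ratio is 4.33.

4.33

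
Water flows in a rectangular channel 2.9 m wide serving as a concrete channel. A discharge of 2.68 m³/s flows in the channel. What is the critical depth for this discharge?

y_c = 0.443 m

For a rectangular channel, critical depth y_c = (q²/g)^(1/3) where q = Q/b = 2.68/2.9 = 0.9241 m²/s.
So y_c = (0.9241²/9.81)^(1/3) = 0.443 m.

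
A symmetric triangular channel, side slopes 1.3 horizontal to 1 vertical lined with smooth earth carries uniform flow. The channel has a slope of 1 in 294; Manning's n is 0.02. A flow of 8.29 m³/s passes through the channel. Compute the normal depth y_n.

y_n = 1.69 m

Manning's equation rearranged: A R^(2/3) = nQ / (1·√S) = 0.02 × 8.29 / (√0.003401) = 2.843.
At y = 1.33 m: A R^(2/3) = 1.501 — low.
At y = 2.13 m: A R^(2/3) = 5.268 — high.
At y = 1.69 m: A R^(2/3) = 2.842 — matches.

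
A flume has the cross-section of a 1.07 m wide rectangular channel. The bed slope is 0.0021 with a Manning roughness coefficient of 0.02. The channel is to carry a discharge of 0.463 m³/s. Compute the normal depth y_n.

y_n = 0.474 m

Manning's equation rearranged: A R^(2/3) = nQ / (1·√S) = 0.02 × 0.463 / (√0.0021) = 0.2021.
At y = 0.56 m: A R^(2/3) = 0.2525 — over.
At y = 0.474 m: A R^(2/3) = 0.202 — close enough.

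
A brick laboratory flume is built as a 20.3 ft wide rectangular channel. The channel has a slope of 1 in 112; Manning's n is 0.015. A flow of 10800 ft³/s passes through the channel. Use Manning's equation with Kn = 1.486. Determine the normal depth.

y_n = 16.7 ft

Manning's equation rearranged: A R^(2/3) = nQ / (1.486·√S) = 0.015 × 10800 / (1.486 × √0.008929) = 1154.
Try y = 14.2 ft: A R^(2/3) = 943.2 — too small.
Try y = 20.7 ft: A R^(2/3) = 1510 — too large.
Try y = 16.7 ft: A R^(2/3) = 1158 — close enough.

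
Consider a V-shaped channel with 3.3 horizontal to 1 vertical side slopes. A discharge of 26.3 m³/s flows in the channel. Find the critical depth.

At critical depth, Q² T / (g A³) = 1, i.e. A³/T = Q²/g = 26.3²/9.81 = 70.51.
Trying y = 2.07 m: A³/T = 206.9 — high.
Trying y = 1.67 m: A³/T = 70.73 — matches.

y_c = 1.67 m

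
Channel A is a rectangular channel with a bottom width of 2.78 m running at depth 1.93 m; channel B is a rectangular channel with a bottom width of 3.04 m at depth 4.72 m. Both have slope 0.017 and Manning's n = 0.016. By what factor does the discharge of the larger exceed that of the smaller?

3.38

Channel A: Flow area A = b·y = 2.78 × 1.93 = 5.365 m². Wetted perimeter P = b + 2y = 2.78 + 2×1.93 = 6.64 m. Hydraulic radius R = A/P = 5.365/6.64 = 0.808 m. Q_A = (1/0.016)·5.365·0.808^(2/3)·√0.017 = 37.93 m³/s.
Channel B: Flow area A = b·y = 3.04 × 4.72 = 14.35 m². Wetted perimeter P = b + 2y = 3.04 + 2×4.72 = 12.48 m. Hydraulic radius R = A/P = 14.35/12.48 = 1.15 m. Q_B = (1/0.016)·14.35·1.15^(2/3)·√0.017 = 128.3 m³/s.
The larger discharge is 128.3 m³/s and the smaller is 37.93 m³/s; the ratio is 3.38.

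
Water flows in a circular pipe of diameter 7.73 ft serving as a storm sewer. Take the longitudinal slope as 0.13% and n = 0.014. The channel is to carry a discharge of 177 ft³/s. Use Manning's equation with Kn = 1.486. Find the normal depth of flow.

Manning's equation rearranged: A R^(2/3) = nQ / (1.486·√S) = 0.014 × 177 / (1.486 × √0.0013) = 46.25.
Try y = 5.4 ft: A R^(2/3) = 60.8 — high.
Try y = 3.37 ft: A R^(2/3) = 28.67 — low.
Try y = 4.47 ft: A R^(2/3) = 46.2 — matches.

y_n = 4.47 ft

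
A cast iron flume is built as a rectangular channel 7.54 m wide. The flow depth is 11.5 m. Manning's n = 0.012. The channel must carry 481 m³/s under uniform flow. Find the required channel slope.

Flow area A = b·y = 7.54 × 11.5 = 86.71 m². Wetted perimeter P = b + 2y = 7.54 + 2×11.5 = 30.54 m.
Hydraulic radius R = A/P = 86.71/30.54 = 2.839 m.
From Manning's equation, S = [nQ / (1 A R^(2/3))]² = [0.012 × 481 / (1 × 86.71 × 2.839^(2/3))]² = 0.0011.

S = 0.0011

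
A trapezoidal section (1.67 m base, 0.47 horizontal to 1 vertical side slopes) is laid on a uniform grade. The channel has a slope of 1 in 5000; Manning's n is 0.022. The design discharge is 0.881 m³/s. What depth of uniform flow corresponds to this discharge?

Manning's equation rearranged: A R^(2/3) = nQ / (1·√S) = 0.022 × 0.881 / (√0.0002) = 1.371.
Try y = 1.15 m: A R^(2/3) = 1.816 — high.
Try y = 0.715 m: A R^(2/3) = 0.8314 — low.
Try y = 0.971 m: A R^(2/3) = 1.371 — matches.

y_n = 0.971 m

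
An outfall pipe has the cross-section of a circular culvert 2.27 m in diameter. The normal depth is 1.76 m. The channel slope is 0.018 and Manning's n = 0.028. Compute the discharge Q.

For a circular section of diameter D = 2.27 m at depth y = 1.76 m, the central angle is θ = 2 arccos(1 − 2y/D) = 4.308 rad. Then A = (D²/8)(θ − sin θ) = 3.367 m² and P = Dθ/2 = 4.889 m.
Hydraulic radius R = A/P = 3.367/4.889 = 0.6886 m.
Manning's equation: Q = (1/n) A R^(2/3) S^(1/2) = (1/0.028) × 3.367 × 0.6886^(2/3) × 0.018^(1/2) = 12.6 m³/s.

Q = 12.6 m³/s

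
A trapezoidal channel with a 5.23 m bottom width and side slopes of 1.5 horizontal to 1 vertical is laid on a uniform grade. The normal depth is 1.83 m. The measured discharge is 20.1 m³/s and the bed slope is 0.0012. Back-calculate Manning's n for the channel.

n = 0.0289

With bottom width b = 5.23 m and side slope z = 1.5: A = (b + zy)y = (5.23 + 1.5×1.83)×1.83 = 14.59 m²; P = b + 2y√(1+z²) = 5.23 + 2×1.83×1.803 = 11.83 m.
Hydraulic radius R = A/P = 14.59/11.83 = 1.234 m.
Rearranging Manning's equation: n = (1/Q) A R^(2/3) S^(1/2) = (1/20.1) × 14.59 × 1.234^(2/3) × √0.0012 = 0.0289.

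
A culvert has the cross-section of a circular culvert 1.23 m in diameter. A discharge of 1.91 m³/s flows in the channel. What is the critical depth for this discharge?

At critical depth, Q² T / (g A³) = 1, i.e. A³/T = Q²/g = 1.91²/9.81 = 0.3719.
At y = 0.658 m: A³/T = 0.2207 — too small.
At y = 0.917 m: A³/T = 0.8003 — too large.
At y = 0.754 m: A³/T = 0.3716 — close enough.

y_c = 0.754 m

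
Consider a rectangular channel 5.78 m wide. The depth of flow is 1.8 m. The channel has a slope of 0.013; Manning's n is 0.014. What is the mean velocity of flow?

V = 8.73 m/s

Flow area A = b·y = 5.78 × 1.8 = 10.4 m². Wetted perimeter P = b + 2y = 5.78 + 2×1.8 = 9.38 m.
Hydraulic radius R = A/P = 10.4/9.38 = 1.109 m.
From Manning's equation, V = (1/n) R^(2/3) S^(1/2) = (1/0.014) × 1.109^(2/3) × 0.013^(1/2) = 8.73 m/s.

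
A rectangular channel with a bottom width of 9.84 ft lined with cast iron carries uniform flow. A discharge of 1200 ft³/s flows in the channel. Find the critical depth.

For a rectangular channel, critical depth y_c = (q²/g)^(1/3) where q = Q/b = 1200/9.84 = 122 ft²/s.
So y_c = (122²/32.2)^(1/3) = 7.73 ft.

y_c = 7.73 ft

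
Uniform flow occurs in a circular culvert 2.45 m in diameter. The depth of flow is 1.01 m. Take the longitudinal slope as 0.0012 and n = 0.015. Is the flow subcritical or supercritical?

subcritical

For a circular section of diameter D = 2.45 m at depth y = 1.01 m, the central angle is θ = 2 arccos(1 − 2y/D) = 2.789 rad. Then A = (D²/8)(θ − sin θ) = 1.833 m² and P = Dθ/2 = 3.416 m.
Hydraulic radius R = A/P = 1.833/3.416 = 0.5366 m.
V = (1/n) R^(2/3) √S = (1/0.015) × 0.5366^(2/3) × √0.0012 = 1.525 m/s. Hydraulic depth D_h = A/T = 1.833/2.412 = 0.76 m.
Froude number Fr = V/√(g·D_h) = 1.525/√(9.81×0.76) = 0.558, which is less than 1, so the flow is subcritical.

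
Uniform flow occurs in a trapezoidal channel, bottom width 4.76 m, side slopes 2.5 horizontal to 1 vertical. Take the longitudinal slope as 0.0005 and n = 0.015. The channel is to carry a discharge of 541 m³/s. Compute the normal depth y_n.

Manning's equation rearranged: A R^(2/3) = nQ / (1·√S) = 0.015 × 541 / (√0.0005) = 362.9.
At y = 5.94 m: A R^(2/3) = 251.4 — too small.
At y = 6.94 m: A R^(2/3) = 363.2 — matches.

y_n = 6.94 m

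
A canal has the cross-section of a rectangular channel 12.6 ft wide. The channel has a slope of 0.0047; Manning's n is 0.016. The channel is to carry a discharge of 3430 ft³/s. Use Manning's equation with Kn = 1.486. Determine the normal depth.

y_n = 15.7 ft

Manning's equation rearranged: A R^(2/3) = nQ / (1.486·√S) = 0.016 × 3430 / (1.486 × √0.0047) = 538.7.
At y = 12.2 ft: A R^(2/3) = 397.3 — short.
At y = 18.9 ft: A R^(2/3) = 670.6 — over.
At y = 15.7 ft: A R^(2/3) = 538.9 — close enough.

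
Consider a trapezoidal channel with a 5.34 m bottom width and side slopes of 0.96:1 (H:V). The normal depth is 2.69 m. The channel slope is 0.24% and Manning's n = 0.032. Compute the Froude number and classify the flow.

With bottom width b = 5.34 m and side slope z = 0.96: A = (b + zy)y = (5.34 + 0.96×2.69)×2.69 = 21.31 m²; P = b + 2y√(1+z²) = 5.34 + 2×2.69×1.386 = 12.8 m.
Hydraulic radius R = A/P = 21.31/12.8 = 1.665 m.
V = (1/n) R^(2/3) √S = (1/0.032) × 1.665^(2/3) × √0.0024 = 2.151 m/s. Hydraulic depth D_h = A/T = 21.31/10.5 = 2.029 m.
Froude number Fr = V/√(g·D_h) = 2.151/√(9.81×2.029) = 0.482, which is less than 1, so the flow is subcritical.

subcritical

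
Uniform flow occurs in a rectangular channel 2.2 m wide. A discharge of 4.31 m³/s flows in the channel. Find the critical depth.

y_c = 0.731 m

For a rectangular channel, critical depth y_c = (q²/g)^(1/3) where q = Q/b = 4.31/2.2 = 1.959 m²/s.
So y_c = (1.959²/9.81)^(1/3) = 0.731 m.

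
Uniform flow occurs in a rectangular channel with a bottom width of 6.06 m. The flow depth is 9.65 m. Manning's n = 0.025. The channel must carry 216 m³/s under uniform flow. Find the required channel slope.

Flow area A = b·y = 6.06 × 9.65 = 58.48 m². Wetted perimeter P = b + 2y = 6.06 + 2×9.65 = 25.36 m.
Hydraulic radius R = A/P = 58.48/25.36 = 2.306 m.
From Manning's equation, S = [nQ / (1 A R^(2/3))]² = [0.025 × 216 / (1 × 58.48 × 2.306^(2/3))]² = 0.0028.

S = 0.0028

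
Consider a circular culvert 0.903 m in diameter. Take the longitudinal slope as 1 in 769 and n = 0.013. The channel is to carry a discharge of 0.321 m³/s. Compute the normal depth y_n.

Manning's equation rearranged: A R^(2/3) = nQ / (1·√S) = 0.013 × 0.321 / (√0.0013) = 0.1157.
Trying y = 0.334 m: A R^(2/3) = 0.06924 — low.
Trying y = 0.496 m: A R^(2/3) = 0.1388 — high.
Trying y = 0.445 m: A R^(2/3) = 0.1158 — matches.

y_n = 0.445 m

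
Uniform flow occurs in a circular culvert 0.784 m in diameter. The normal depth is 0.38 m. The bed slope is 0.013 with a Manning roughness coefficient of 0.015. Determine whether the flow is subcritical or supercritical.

For a circular section of diameter D = 0.784 m at depth y = 0.38 m, the central angle is θ = 2 arccos(1 − 2y/D) = 3.08 rad. Then A = (D²/8)(θ − sin θ) = 0.232 m² and P = Dθ/2 = 1.208 m.
Hydraulic radius R = A/P = 0.232/1.208 = 0.1921 m.
V = (1/n) R^(2/3) √S = (1/0.015) × 0.1921^(2/3) × √0.013 = 2.531 m/s. Hydraulic depth D_h = A/T = 0.232/0.7836 = 0.296 m.
Froude number Fr = V/√(g·D_h) = 2.531/√(9.81×0.296) = 1.49, which is greater than 1, so the flow is supercritical.

supercritical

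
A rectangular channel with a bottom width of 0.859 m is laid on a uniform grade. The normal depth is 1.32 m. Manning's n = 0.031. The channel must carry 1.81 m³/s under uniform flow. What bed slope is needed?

Flow area A = b·y = 0.859 × 1.32 = 1.134 m². Wetted perimeter P = b + 2y = 0.859 + 2×1.32 = 3.499 m.
Hydraulic radius R = A/P = 1.134/3.499 = 0.3241 m.
From Manning's equation, S = [nQ / (1 A R^(2/3))]² = [0.031 × 1.81 / (1 × 1.134 × 0.3241^(2/3))]² = 0.011.

S = 0.011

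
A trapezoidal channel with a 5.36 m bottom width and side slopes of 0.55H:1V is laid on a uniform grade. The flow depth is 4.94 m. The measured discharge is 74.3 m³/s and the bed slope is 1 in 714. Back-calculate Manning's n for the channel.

n = 0.036

With bottom width b = 5.36 m and side slope z = 0.55: A = (b + zy)y = (5.36 + 0.55×4.94)×4.94 = 39.9 m²; P = b + 2y√(1+z²) = 5.36 + 2×4.94×1.141 = 16.64 m.
Hydraulic radius R = A/P = 39.9/16.64 = 2.398 m.
Rearranging Manning's equation: n = (1/Q) A R^(2/3) S^(1/2) = (1/74.3) × 39.9 × 2.398^(2/3) × √0.001401 = 0.036.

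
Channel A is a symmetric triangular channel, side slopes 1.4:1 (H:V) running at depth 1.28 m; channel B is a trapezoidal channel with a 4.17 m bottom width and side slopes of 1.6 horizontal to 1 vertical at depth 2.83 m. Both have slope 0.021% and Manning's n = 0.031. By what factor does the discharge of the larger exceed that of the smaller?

Channel A: For a triangular section with side slope z = 1.4: A = zy² = 1.4×1.28² = 2.294 m²; P = 2y√(1+z²) = 2×1.28×1.72 = 4.404 m. Hydraulic radius R = A/P = 2.294/4.404 = 0.5208 m. Q_A = (1/0.031)·2.294·0.5208^(2/3)·√0.00021 = 0.6941 m³/s.
Channel B: With bottom width b = 4.17 m and side slope z = 1.6: A = (b + zy)y = (4.17 + 1.6×2.83)×2.83 = 24.62 m²; P = b + 2y√(1+z²) = 4.17 + 2×2.83×1.887 = 14.85 m. Hydraulic radius R = A/P = 24.62/14.85 = 1.658 m. Q_B = (1/0.031)·24.62·1.658^(2/3)·√0.00021 = 16.12 m³/s.
The larger discharge is 16.12 m³/s and the smaller is 0.6941 m³/s; the ratio is 23.2.

23.2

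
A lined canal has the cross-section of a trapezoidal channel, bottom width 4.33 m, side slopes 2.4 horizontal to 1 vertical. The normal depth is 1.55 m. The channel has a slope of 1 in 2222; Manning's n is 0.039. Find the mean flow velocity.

V = 0.547 m/s

With bottom width b = 4.33 m and side slope z = 2.4: A = (b + zy)y = (4.33 + 2.4×1.55)×1.55 = 12.48 m²; P = b + 2y√(1+z²) = 4.33 + 2×1.55×2.6 = 12.39 m.
Hydraulic radius R = A/P = 12.48/12.39 = 1.007 m.
From Manning's equation, V = (1/n) R^(2/3) S^(1/2) = (1/0.039) × 1.007^(2/3) × 0.00045^(1/2) = 0.547 m/s.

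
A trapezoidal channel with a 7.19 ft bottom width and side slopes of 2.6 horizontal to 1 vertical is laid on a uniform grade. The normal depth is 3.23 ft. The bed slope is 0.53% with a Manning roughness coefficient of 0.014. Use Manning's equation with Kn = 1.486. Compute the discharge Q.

With bottom width b = 7.19 ft and side slope z = 2.6: A = (b + zy)y = (7.19 + 2.6×3.23)×3.23 = 50.35 ft²; P = b + 2y√(1+z²) = 7.19 + 2×3.23×2.786 = 25.19 ft.
Hydraulic radius R = A/P = 50.35/25.19 = 1.999 ft.
Manning's equation: Q = (1.486/n) A R^(2/3) S^(1/2) = (1.486/0.014) × 50.35 × 1.999^(2/3) × 0.0053^(1/2) = 617 ft³/s.

Q = 617 ft³/s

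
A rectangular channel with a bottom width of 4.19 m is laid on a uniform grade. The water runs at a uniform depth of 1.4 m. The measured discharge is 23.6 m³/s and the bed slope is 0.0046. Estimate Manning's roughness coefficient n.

n = 0.015

Flow area A = b·y = 4.19 × 1.4 = 5.866 m². Wetted perimeter P = b + 2y = 4.19 + 2×1.4 = 6.99 m.
Hydraulic radius R = A/P = 5.866/6.99 = 0.8392 m.
Rearranging Manning's equation: n = (1/Q) A R^(2/3) S^(1/2) = (1/23.6) × 5.866 × 0.8392^(2/3) × √0.0046 = 0.015.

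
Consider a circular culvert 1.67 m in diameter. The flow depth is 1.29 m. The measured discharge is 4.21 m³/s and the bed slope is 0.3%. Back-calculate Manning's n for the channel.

n = 0.015

For a circular section of diameter D = 1.67 m at depth y = 1.29 m, the central angle is θ = 2 arccos(1 − 2y/D) = 4.294 rad. Then A = (D²/8)(θ − sin θ) = 1.816 m² and P = Dθ/2 = 3.586 m.
Hydraulic radius R = A/P = 1.816/3.586 = 0.5063 m.
Rearranging Manning's equation: n = (1/Q) A R^(2/3) S^(1/2) = (1/4.21) × 1.816 × 0.5063^(2/3) × √0.003 = 0.015.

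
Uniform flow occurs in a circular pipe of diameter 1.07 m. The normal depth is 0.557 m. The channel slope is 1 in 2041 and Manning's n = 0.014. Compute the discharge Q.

For a circular section of diameter D = 1.07 m at depth y = 0.557 m, the central angle is θ = 2 arccos(1 − 2y/D) = 3.224 rad. Then A = (D²/8)(θ − sin θ) = 0.4731 m² and P = Dθ/2 = 1.725 m.
Hydraulic radius R = A/P = 0.4731/1.725 = 0.2743 m.
Manning's equation: Q = (1/n) A R^(2/3) S^(1/2) = (1/0.014) × 0.4731 × 0.2743^(2/3) × 0.00049^(1/2) = 0.316 m³/s.

Q = 0.316 m³/s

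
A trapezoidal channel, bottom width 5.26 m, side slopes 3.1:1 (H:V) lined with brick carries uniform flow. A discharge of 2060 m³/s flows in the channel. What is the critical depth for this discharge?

At critical depth, Q² T / (g A³) = 1, i.e. A³/T = Q²/g = 2060²/9.81 = 432600.
Trying y = 6.72 m: A³/T = 114900 — too small.
Trying y = 10.8 m: A³/T = 1014000 — too large.
Trying y = 8.99 m: A³/T = 433100 — close enough.

y_c = 8.99 m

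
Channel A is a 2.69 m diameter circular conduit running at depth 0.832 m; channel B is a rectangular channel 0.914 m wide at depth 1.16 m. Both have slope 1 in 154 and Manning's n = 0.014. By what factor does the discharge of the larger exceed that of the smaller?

1.8

Channel A: For a circular section of diameter D = 2.69 m at depth y = 0.832 m, the central angle is θ = 2 arccos(1 − 2y/D) = 2.359 rad. Then A = (D²/8)(θ − sin θ) = 1.496 m² and P = Dθ/2 = 3.173 m. Hydraulic radius R = A/P = 1.496/3.173 = 0.4715 m. Q_A = (1/0.014)·1.496·0.4715^(2/3)·√0.006494 = 5.216 m³/s.
Channel B: Flow area A = b·y = 0.914 × 1.16 = 1.06 m². Wetted perimeter P = b + 2y = 0.914 + 2×1.16 = 3.234 m. Hydraulic radius R = A/P = 1.06/3.234 = 0.3278 m. Q_B = (1/0.014)·1.06·0.3278^(2/3)·√0.006494 = 2.902 m³/s.
The larger discharge is 5.216 m³/s and the smaller is 2.902 m³/s; the ratio is 1.8.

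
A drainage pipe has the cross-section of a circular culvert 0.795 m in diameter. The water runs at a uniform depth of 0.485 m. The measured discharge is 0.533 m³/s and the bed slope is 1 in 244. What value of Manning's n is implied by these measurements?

For a circular section of diameter D = 0.795 m at depth y = 0.485 m, the central angle is θ = 2 arccos(1 − 2y/D) = 3.585 rad. Then A = (D²/8)(θ − sin θ) = 0.3172 m² and P = Dθ/2 = 1.425 m.
Hydraulic radius R = A/P = 0.3172/1.425 = 0.2226 m.
Rearranging Manning's equation: n = (1/Q) A R^(2/3) S^(1/2) = (1/0.533) × 0.3172 × 0.2226^(2/3) × √0.004098 = 0.014.

n = 0.014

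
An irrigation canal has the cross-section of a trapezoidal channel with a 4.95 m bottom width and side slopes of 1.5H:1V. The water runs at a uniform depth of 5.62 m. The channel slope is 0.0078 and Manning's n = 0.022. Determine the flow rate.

Q = 625 m³/s

With bottom width b = 4.95 m and side slope z = 1.5: A = (b + zy)y = (4.95 + 1.5×5.62)×5.62 = 75.2 m²; P = b + 2y√(1+z²) = 4.95 + 2×5.62×1.803 = 25.21 m.
Hydraulic radius R = A/P = 75.2/25.21 = 2.982 m.
Manning's equation: Q = (1/n) A R^(2/3) S^(1/2) = (1/0.022) × 75.2 × 2.982^(2/3) × 0.0078^(1/2) = 625 m³/s.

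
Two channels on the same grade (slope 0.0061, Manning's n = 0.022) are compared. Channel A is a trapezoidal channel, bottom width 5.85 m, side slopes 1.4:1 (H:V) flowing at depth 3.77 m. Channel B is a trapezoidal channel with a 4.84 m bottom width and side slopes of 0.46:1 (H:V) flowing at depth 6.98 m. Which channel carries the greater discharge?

channel B

Channel A: With bottom width b = 5.85 m and side slope z = 1.4: A = (b + zy)y = (5.85 + 1.4×3.77)×3.77 = 41.95 m²; P = b + 2y√(1+z²) = 5.85 + 2×3.77×1.72 = 18.82 m. Hydraulic radius R = A/P = 41.95/18.82 = 2.229 m. Q_A = (1/0.022)·41.95·2.229^(2/3)·√0.0061 = 254.1 m³/s.
Channel B: With bottom width b = 4.84 m and side slope z = 0.46: A = (b + zy)y = (4.84 + 0.46×6.98)×6.98 = 56.19 m²; P = b + 2y√(1+z²) = 4.84 + 2×6.98×1.101 = 20.21 m. Hydraulic radius R = A/P = 56.19/20.21 = 2.781 m. Q_B = (1/0.022)·56.19·2.781^(2/3)·√0.0061 = 394.5 m³/s.
Q_A = 254.1 m³/s vs Q_B = 394.5 m³/s, so channel B carries more.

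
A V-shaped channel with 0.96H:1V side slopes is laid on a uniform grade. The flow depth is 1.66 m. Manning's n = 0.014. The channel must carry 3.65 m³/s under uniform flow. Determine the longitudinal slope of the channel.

For a triangular section with side slope z = 0.96: A = zy² = 0.96×1.66² = 2.645 m²; P = 2y√(1+z²) = 2×1.66×1.386 = 4.602 m.
Hydraulic radius R = A/P = 2.645/4.602 = 0.5748 m.
From Manning's equation, S = [nQ / (1 A R^(2/3))]² = [0.014 × 3.65 / (1 × 2.645 × 0.5748^(2/3))]² = 0.000781.

S = 0.000781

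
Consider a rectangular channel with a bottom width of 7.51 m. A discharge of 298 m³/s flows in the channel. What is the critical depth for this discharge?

y_c = 5.43 m

For a rectangular channel, critical depth y_c = (q²/g)^(1/3) where q = Q/b = 298/7.51 = 39.68 m²/s.
So y_c = (39.68²/9.81)^(1/3) = 5.43 m.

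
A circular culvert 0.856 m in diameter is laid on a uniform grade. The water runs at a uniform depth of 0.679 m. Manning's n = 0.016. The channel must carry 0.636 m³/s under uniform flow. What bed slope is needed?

S = 0.0026

For a circular section of diameter D = 0.856 m at depth y = 0.679 m, the central angle is θ = 2 arccos(1 − 2y/D) = 4.395 rad. Then A = (D²/8)(θ − sin θ) = 0.4896 m² and P = Dθ/2 = 1.881 m.
Hydraulic radius R = A/P = 0.4896/1.881 = 0.2603 m.
From Manning's equation, S = [nQ / (1 A R^(2/3))]² = [0.016 × 0.636 / (1 × 0.4896 × 0.2603^(2/3))]² = 0.0026.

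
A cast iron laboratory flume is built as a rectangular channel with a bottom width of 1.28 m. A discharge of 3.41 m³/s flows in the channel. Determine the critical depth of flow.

y_c = 0.898 m

For a rectangular channel, critical depth y_c = (q²/g)^(1/3) where q = Q/b = 3.41/1.28 = 2.664 m²/s.
So y_c = (2.664²/9.81)^(1/3) = 0.898 m.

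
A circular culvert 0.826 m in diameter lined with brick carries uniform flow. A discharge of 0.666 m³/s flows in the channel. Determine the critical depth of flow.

At critical depth, Q² T / (g A³) = 1, i.e. A³/T = Q²/g = 0.666²/9.81 = 0.04521.
At y = 0.628 m: A³/T = 0.1184 — over.
At y = 0.415 m: A³/T = 0.02372 — short.
At y = 0.491 m: A³/T = 0.0451 — ≈ 0.04521.

y_c = 0.491 m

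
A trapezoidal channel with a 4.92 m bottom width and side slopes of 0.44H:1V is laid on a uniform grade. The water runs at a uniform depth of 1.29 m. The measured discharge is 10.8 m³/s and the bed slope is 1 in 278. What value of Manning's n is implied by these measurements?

n = 0.037

With bottom width b = 4.92 m and side slope z = 0.44: A = (b + zy)y = (4.92 + 0.44×1.29)×1.29 = 7.079 m²; P = b + 2y√(1+z²) = 4.92 + 2×1.29×1.093 = 7.739 m.
Hydraulic radius R = A/P = 7.079/7.739 = 0.9148 m.
Rearranging Manning's equation: n = (1/Q) A R^(2/3) S^(1/2) = (1/10.8) × 7.079 × 0.9148^(2/3) × √0.003597 = 0.037.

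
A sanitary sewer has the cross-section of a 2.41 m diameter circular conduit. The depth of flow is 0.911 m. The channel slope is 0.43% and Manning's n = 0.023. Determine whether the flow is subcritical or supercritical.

subcritical

For a circular section of diameter D = 2.41 m at depth y = 0.911 m, the central angle is θ = 2 arccos(1 − 2y/D) = 2.649 rad. Then A = (D²/8)(θ − sin θ) = 1.579 m² and P = Dθ/2 = 3.192 m.
Hydraulic radius R = A/P = 1.579/3.192 = 0.4949 m.
V = (1/n) R^(2/3) √S = (1/0.023) × 0.4949^(2/3) × √0.0043 = 1.784 m/s. Hydraulic depth D_h = A/T = 1.579/2.337 = 0.6758 m.
Froude number Fr = V/√(g·D_h) = 1.784/√(9.81×0.6758) = 0.693, which is less than 1, so the flow is subcritical.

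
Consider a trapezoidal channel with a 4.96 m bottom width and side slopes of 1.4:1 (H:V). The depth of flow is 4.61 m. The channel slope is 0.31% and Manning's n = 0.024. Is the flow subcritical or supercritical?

With bottom width b = 4.96 m and side slope z = 1.4: A = (b + zy)y = (4.96 + 1.4×4.61)×4.61 = 52.62 m²; P = b + 2y√(1+z²) = 4.96 + 2×4.61×1.72 = 20.82 m.
Hydraulic radius R = A/P = 52.62/20.82 = 2.527 m.
V = (1/n) R^(2/3) √S = (1/0.024) × 2.527^(2/3) × √0.0031 = 4.304 m/s. Hydraulic depth D_h = A/T = 52.62/17.87 = 2.945 m.
Froude number Fr = V/√(g·D_h) = 4.304/√(9.81×2.945) = 0.801, which is less than 1, so the flow is subcritical.

subcritical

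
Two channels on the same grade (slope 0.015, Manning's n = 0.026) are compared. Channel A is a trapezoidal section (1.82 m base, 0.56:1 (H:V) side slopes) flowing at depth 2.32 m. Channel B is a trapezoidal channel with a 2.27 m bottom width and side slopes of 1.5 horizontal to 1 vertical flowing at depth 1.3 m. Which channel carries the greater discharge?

Channel A: With bottom width b = 1.82 m and side slope z = 0.56: A = (b + zy)y = (1.82 + 0.56×2.32)×2.32 = 7.237 m²; P = b + 2y√(1+z²) = 1.82 + 2×2.32×1.146 = 7.138 m. Hydraulic radius R = A/P = 7.237/7.138 = 1.014 m. Q_A = (1/0.026)·7.237·1.014^(2/3)·√0.015 = 34.4 m³/s.
Channel B: With bottom width b = 2.27 m and side slope z = 1.5: A = (b + zy)y = (2.27 + 1.5×1.3)×1.3 = 5.486 m²; P = b + 2y√(1+z²) = 2.27 + 2×1.3×1.803 = 6.957 m. Hydraulic radius R = A/P = 5.486/6.957 = 0.7885 m. Q_B = (1/0.026)·5.486·0.7885^(2/3)·√0.015 = 22.06 m³/s.
Q_A = 34.4 m³/s vs Q_B = 22.06 m³/s, so channel A carries more.

channel A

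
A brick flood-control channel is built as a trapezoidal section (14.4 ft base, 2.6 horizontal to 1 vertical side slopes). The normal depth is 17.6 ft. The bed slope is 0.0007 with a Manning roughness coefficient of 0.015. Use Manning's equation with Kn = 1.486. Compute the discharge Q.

Q = 12400 ft³/s

With bottom width b = 14.4 ft and side slope z = 2.6: A = (b + zy)y = (14.4 + 2.6×17.6)×17.6 = 1059 ft²; P = b + 2y√(1+z²) = 14.4 + 2×17.6×2.786 = 112.5 ft.
Hydraulic radius R = A/P = 1059/112.5 = 9.415 ft.
Manning's equation: Q = (1.486/n) A R^(2/3) S^(1/2) = (1.486/0.015) × 1059 × 9.415^(2/3) × 0.0007^(1/2) = 12400 ft³/s.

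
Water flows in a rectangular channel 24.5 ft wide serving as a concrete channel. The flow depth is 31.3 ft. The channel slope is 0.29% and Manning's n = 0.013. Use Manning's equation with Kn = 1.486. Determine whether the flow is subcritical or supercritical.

Flow area A = b·y = 24.5 × 31.3 = 766.9 ft². Wetted perimeter P = b + 2y = 24.5 + 2×31.3 = 87.1 ft.
Hydraulic radius R = A/P = 766.9/87.1 = 8.804 ft.
V = (1.486/n) R^(2/3) √S = (1.486/0.013) × 8.804^(2/3) × √0.0029 = 26.25 ft/s. Hydraulic depth D_h = A/T = 766.9/24.5 = 31.3 ft.
Froude number Fr = V/√(g·D_h) = 26.25/√(32.2×31.3) = 0.827, which is less than 1, so the flow is subcritical.

subcritical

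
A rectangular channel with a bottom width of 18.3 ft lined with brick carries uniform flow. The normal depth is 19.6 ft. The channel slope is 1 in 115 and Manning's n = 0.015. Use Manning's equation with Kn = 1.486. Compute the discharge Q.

Q = 11200 ft³/s

Flow area A = b·y = 18.3 × 19.6 = 358.7 ft². Wetted perimeter P = b + 2y = 18.3 + 2×19.6 = 57.5 ft.
Hydraulic radius R = A/P = 358.7/57.5 = 6.238 ft.
Manning's equation: Q = (1.486/n) A R^(2/3) S^(1/2) = (1.486/0.015) × 358.7 × 6.238^(2/3) × 0.008696^(1/2) = 11200 ft³/s.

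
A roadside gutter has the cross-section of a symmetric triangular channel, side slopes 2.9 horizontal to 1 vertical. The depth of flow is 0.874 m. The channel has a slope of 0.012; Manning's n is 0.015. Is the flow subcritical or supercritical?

supercritical

For a triangular section with side slope z = 2.9: A = zy² = 2.9×0.874² = 2.215 m²; P = 2y√(1+z²) = 2×0.874×3.068 = 5.362 m.
Hydraulic radius R = A/P = 2.215/5.362 = 0.4131 m.
V = (1/n) R^(2/3) √S = (1/0.015) × 0.4131^(2/3) × √0.012 = 4.051 m/s. Hydraulic depth D_h = A/T = 2.215/5.069 = 0.437 m.
Froude number Fr = V/√(g·D_h) = 4.051/√(9.81×0.437) = 1.96, which is greater than 1, so the flow is supercritical.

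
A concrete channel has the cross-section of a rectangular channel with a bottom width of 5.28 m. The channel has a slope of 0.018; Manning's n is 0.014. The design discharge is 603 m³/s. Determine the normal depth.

y_n = 7.61 m

Manning's equation rearranged: A R^(2/3) = nQ / (1·√S) = 0.014 × 603 / (√0.018) = 62.92.
Trying y = 8.84 m: A R^(2/3) = 74.9 — over.
Trying y = 7.61 m: A R^(2/3) = 62.93 — ≈ 62.92.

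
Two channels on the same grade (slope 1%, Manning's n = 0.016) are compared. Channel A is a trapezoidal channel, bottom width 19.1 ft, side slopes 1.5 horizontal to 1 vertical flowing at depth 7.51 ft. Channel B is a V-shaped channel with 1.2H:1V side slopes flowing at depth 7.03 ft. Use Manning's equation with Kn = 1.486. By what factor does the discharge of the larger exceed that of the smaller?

Channel A: With bottom width b = 19.1 ft and side slope z = 1.5: A = (b + zy)y = (19.1 + 1.5×7.51)×7.51 = 228 ft²; P = b + 2y√(1+z²) = 19.1 + 2×7.51×1.803 = 46.18 ft. Hydraulic radius R = A/P = 228/46.18 = 4.938 ft. Q_A = (1.486/0.016)·228·4.938^(2/3)·√0.01 = 6142 ft³/s.
Channel B: For a triangular section with side slope z = 1.2: A = zy² = 1.2×7.03² = 59.31 ft²; P = 2y√(1+z²) = 2×7.03×1.562 = 21.96 ft. Hydraulic radius R = A/P = 59.31/21.96 = 2.7 ft. Q_B = (1.486/0.016)·59.31·2.7^(2/3)·√0.01 = 1068 ft³/s.
The larger discharge is 6142 ft³/s and the smaller is 1068 ft³/s; the ratio is 5.75.

5.75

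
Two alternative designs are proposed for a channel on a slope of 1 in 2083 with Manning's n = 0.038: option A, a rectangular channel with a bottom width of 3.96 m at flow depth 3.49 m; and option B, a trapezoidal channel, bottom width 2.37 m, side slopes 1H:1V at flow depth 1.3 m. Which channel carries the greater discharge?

Channel A: Flow area A = b·y = 3.96 × 3.49 = 13.82 m². Wetted perimeter P = b + 2y = 3.96 + 2×3.49 = 10.94 m. Hydraulic radius R = A/P = 13.82/10.94 = 1.263 m. Q_A = (1/0.038)·13.82·1.263^(2/3)·√0.0004801 = 9.312 m³/s.
Channel B: With bottom width b = 2.37 m and side slope z = 1: A = (b + zy)y = (2.37 + 1×1.3)×1.3 = 4.771 m²; P = b + 2y√(1+z²) = 2.37 + 2×1.3×1.414 = 6.047 m. Hydraulic radius R = A/P = 4.771/6.047 = 0.789 m. Q_B = (1/0.038)·4.771·0.789^(2/3)·√0.0004801 = 2.349 m³/s.
Q_A = 9.312 m³/s vs Q_B = 2.349 m³/s, so channel A carries more.

channel A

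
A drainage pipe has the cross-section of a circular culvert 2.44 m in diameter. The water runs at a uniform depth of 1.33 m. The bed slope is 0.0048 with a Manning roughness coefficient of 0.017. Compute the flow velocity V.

For a circular section of diameter D = 2.44 m at depth y = 1.33 m, the central angle is θ = 2 arccos(1 − 2y/D) = 3.322 rad. Then A = (D²/8)(θ − sin θ) = 2.606 m² and P = Dθ/2 = 4.053 m.
Hydraulic radius R = A/P = 2.606/4.053 = 0.643 m.
From Manning's equation, V = (1/n) R^(2/3) S^(1/2) = (1/0.017) × 0.643^(2/3) × 0.0048^(1/2) = 3.04 m/s.

V = 3.04 m/s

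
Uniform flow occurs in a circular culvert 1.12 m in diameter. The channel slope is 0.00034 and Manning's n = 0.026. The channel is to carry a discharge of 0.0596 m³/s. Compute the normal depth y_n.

Manning's equation rearranged: A R^(2/3) = nQ / (1·√S) = 0.026 × 0.0596 / (√0.00034) = 0.08404.
Trying y = 0.383 m: A R^(2/3) = 0.1061 — over.
Trying y = 0.282 m: A R^(2/3) = 0.05858 — short.
Trying y = 0.339 m: A R^(2/3) = 0.08401 — matches.

y_n = 0.339 m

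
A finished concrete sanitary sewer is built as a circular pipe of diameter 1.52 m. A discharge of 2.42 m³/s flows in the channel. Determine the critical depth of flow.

At critical depth, Q² T / (g A³) = 1, i.e. A³/T = Q²/g = 2.42²/9.81 = 0.597.
At y = 0.587 m: A³/T = 0.1827 — low.
At y = 0.8 m: A³/T = 0.5977 — ≈ 0.597.

y_c = 0.8 m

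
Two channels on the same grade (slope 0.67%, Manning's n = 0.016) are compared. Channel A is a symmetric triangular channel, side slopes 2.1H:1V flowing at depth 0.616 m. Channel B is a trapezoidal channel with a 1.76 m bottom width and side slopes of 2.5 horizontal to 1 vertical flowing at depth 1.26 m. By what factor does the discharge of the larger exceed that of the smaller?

14.7

Channel A: For a triangular section with side slope z = 2.1: A = zy² = 2.1×0.616² = 0.7969 m²; P = 2y√(1+z²) = 2×0.616×2.326 = 2.866 m. Hydraulic radius R = A/P = 0.7969/2.866 = 0.2781 m. Q_A = (1/0.016)·0.7969·0.2781^(2/3)·√0.0067 = 1.737 m³/s.
Channel B: With bottom width b = 1.76 m and side slope z = 2.5: A = (b + zy)y = (1.76 + 2.5×1.26)×1.26 = 6.187 m²; P = b + 2y√(1+z²) = 1.76 + 2×1.26×2.693 = 8.545 m. Hydraulic radius R = A/P = 6.187/8.545 = 0.724 m. Q_B = (1/0.016)·6.187·0.724^(2/3)·√0.0067 = 25.52 m³/s.
The larger discharge is 25.52 m³/s and the smaller is 1.737 m³/s; the ratio is 14.7.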